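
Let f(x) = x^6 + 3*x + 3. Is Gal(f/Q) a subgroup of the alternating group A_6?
The polynomial is irreducible of degree 6 over Q. Its discriminant is -9059283, which is not a perfect square. A Galois group lies in the alternating group exactly when the discriminant is a square in Q, so the Galois group ((S_3 x S_3) : C_2) is not contained in A_6.

No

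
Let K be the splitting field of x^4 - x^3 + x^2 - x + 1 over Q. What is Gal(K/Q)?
The polynomial is an irreducible quartic over Q and its discriminant is 125, which is not a perfect square, so the Galois group is not contained in A_4. The resolvent cubic y^3 - y^2 - 3*y + 2 has exactly one rational root, so the Galois group is C_4 or D_4. The quartic becomes reducible over Q(sqrt(disc)), so the group is C_4.

C_4, the cyclic group of order 4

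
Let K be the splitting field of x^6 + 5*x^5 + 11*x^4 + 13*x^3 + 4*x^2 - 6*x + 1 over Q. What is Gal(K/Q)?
(C_3 x C_3) : C_4, the transitive group 6T10 of order 36

The polynomial f is an irreducible sextic over Q, so G = Gal(f/Q) is one of the 16 transitive subgroups 6T1, ..., 6T16 of S_6. The discriminant of f is 525625 = 725^2, a perfect square, so G is contained in A_6. The transitive groups of degree 6 contained in A_6 are: A_4 (6T4, order 12), S_4 (6T7, order 24), (C_3 x C_3) : C_4 (6T10, order 36), PSL(2,5) (6T12, order 60), A_6 (6T15, order 360). By Dedekind's theorem, for a prime p not dividing disc(f) the degrees of the irreducible factors of f mod p form the cycle type of an element of G. Factoring f modulo the 19 such primes p <= 73 (skipping 5, 29, which divide the discriminant), each new pattern first appears at: mod 2: f = (x^2 + x + 1)(x^4 + x + 1), pattern 4+2; mod 11: f = (x^3 + 6x^2 + 3x + 10)(x^3 + 10x^2 + 3x + 10), pattern 3+3; mod 19: f = (x + 8)(x + 9)(x^2 + 9x + 7)(x^2 + 17x + 2), pattern 2+2+1+1; mod 61: f = (x + 20)(x + 27)(x + 34)(x^3 + 46x^2 + 3x + 60), pattern 3+1+1+1. No other pattern occurs in this range, so the set of observed cycle types is {4+2, 3+3, 2+2+1+1, 3+1+1+1}. The candidates containing elements of all these cycle types are (C_3 x C_3) : C_4 (6T10) of order 36, A_6 (6T15) of order 360; the others are excluded. The observed types are precisely the cycle types that occur in (C_3 x C_3) : C_4 (6T10) (apart from the identity). Each of the other remaining candidates has further cycle types, and by the Chebotarev density theorem the matching factorization patterns would occur for a proportion of primes equal to their share of the group: A_6 (6T15) additionally contains elements of type 5+1 (144 of its 360 elements, about 40% of primes). None of the 19 primes tested shows any such pattern (for each of these groups the chance of that is below 10^-4), which rules them out. Hence G = (C_3 x C_3) : C_4 (6T10), of order 36.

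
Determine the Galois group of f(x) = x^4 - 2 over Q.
The polynomial is an irreducible quartic over Q and its discriminant is -2048, which is not a perfect square, so the Galois group is not contained in A_4. The resolvent cubic y^3 + 8*y has exactly one rational root, so the Galois group is C_4 or D_4. The quartic remains irreducible over Q(sqrt(disc)), so the group is D_4.

4T3: D_4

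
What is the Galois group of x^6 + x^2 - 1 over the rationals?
S_4, S_4(6d), the S_4-action on 6 points inside A_6

The polynomial f is an irreducible sextic over Q, so G = Gal(f/Q) is one of the 16 transitive subgroups 6T1, ..., 6T16 of S_6. The discriminant of f is 61504 = 248^2, a perfect square, so G is contained in A_6. The transitive groups of degree 6 contained in A_6 are: A_4 (6T4, order 12), S_4 (6T7, order 24), (C_3 x C_3) : C_4 (6T10, order 36), PSL(2,5) (6T12, order 60), A_6 (6T15, order 360). By Dedekind's theorem, for a prime p not dividing disc(f) the degrees of the irreducible factors of f mod p form the cycle type of an element of G. Factoring f modulo the 79 such primes p <= 419 (skipping 2, 31, which divide the discriminant), each new pattern first appears at: mod 3: f = (x^2 + 1)(x^4 + 2x^2 + 2), pattern 4+2; mod 5: f = (x^3 + x^2 + 3x + 4)(x^3 + 4x^2 + 3x + 1), pattern 3+3; mod 11: f = (x + 3)(x + 8)(x^2 + 4x + 7)(x^2 + 7x + 7), pattern 2+2+1+1; mod 67: f = (x + 2)(x + 3)(x + 11)(x + 56)(x + 64)(x + 65), pattern 1+1+1+1+1+1. No other pattern occurs in this range, so the set of observed cycle types is {4+2, 3+3, 2+2+1+1, 1+1+1+1+1+1}. The candidates containing elements of all these cycle types are S_4 (6T7) of order 24, (C_3 x C_3) : C_4 (6T10) of order 36, A_6 (6T15) of order 360; the others are excluded. The observed types are precisely the cycle types that occur in S_4 (6T7). Each of the other remaining candidates has further cycle types, and by the Chebotarev density theorem the matching factorization patterns would occur for a proportion of primes equal to their share of the group: (C_3 x C_3) : C_4 (6T10) additionally contains elements of type 3+1+1+1 (4 of its 36 elements, about 11% of primes); A_6 (6T15) additionally contains elements of type 5+1, 3+1+1+1 (184 of its 360 elements, about 51% of primes). None of the 79 primes tested shows any such pattern (for each of these groups the chance of that is below 10^-4), which rules them out. Hence G = S_4 (6T7), of order 24.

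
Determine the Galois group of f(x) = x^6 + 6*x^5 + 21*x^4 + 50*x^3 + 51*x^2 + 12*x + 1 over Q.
The polynomial f is an irreducible sextic over Q, so G = Gal(f/Q) is one of the 16 transitive subgroups 6T1, ..., 6T16 of S_6. The discriminant of f is 14154124032, which is not a perfect square, so G is not contained in A_6. The transitive groups of degree 6 not contained in A_6 are: C_6 (6T1, order 6), S_3 (6T2, order 6), D_6 (6T3, order 12), C_3 x S_3 (6T5, order 18), A_4 x C_2 (6T6, order 24), S_4 (6T8, order 24), S_3 x S_3 (6T9, order 36), S_4 x C_2 (6T11, order 48), (S_3 x S_3) : C_2 (6T13, order 72), PGL(2,5) (6T14, order 120), S_6 (6T16, order 720). By Dedekind's theorem, for a prime p not dividing disc(f) the degrees of the irreducible factors of f mod p form the cycle type of an element of G. Factoring f modulo the 22 such primes p <= 97 (skipping 2, 3, 53, which divide the discriminant), each new pattern first appears at: mod 5: f = (x^6 + x^5 + x^4 + x^2 + 2x + 1), pattern 6; mod 11: f = (x + 2)(x + 9)(x^2 + x + 8)(x^2 + 5x + 1), pattern 2+2+1+1; mod 13: f = (x + 4)(x + 5)(x + 7)(x^3 + 3x^2 + 7x + 4), pattern 3+1+1+1; mod 31: f = (x^2 + 3x + 20)(x^2 + 8x + 21)(x^2 + 26x + 11), pattern 2+2+2; mod 97: f = (x^3 + 3x^2 + 36x + 47)(x^3 + 3x^2 + 73x + 64), pattern 3+3. No other pattern occurs in this range, so the set of observed cycle types is {6, 2+2+1+1, 3+1+1+1, 2+2+2, 3+3}. The candidates containing elements of all these cycle types are S_3 x S_3 (6T9) of order 36, (S_3 x S_3) : C_2 (6T13) of order 72, S_6 (6T16) of order 720; the others are excluded. The observed types are precisely the cycle types that occur in S_3 x S_3 (6T9) (apart from the identity). Each of the other remaining candidates has further cycle types, and by the Chebotarev density theorem the matching factorization patterns would occur for a proportion of primes equal to their share of the group: (S_3 x S_3) : C_2 (6T13) additionally contains elements of type 4+2, 3+2+1, 2+1+1+1+1 (36 of its 72 elements, about 50% of primes); S_6 (6T16) additionally contains elements of type 5+1, 4+2, 4+1+1, 3+2+1, 2+1+1+1+1 (459 of its 720 elements, about 64% of primes). None of the 22 primes tested shows any such pattern (for each of these groups the chance of that is below 10^-4), which rules them out. Hence G = S_3 x S_3 (6T9), of order 36.

6T9: S_3 x S_3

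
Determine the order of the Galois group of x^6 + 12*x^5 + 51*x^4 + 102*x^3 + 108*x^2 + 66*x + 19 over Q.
The degree of the splitting field over Q equals the order of the Galois group, so first determine the group. The polynomial f is an irreducible sextic over Q, so G = Gal(f/Q) is one of the 16 transitive subgroups 6T1, ..., 6T16 of S_6. The discriminant of f is -151585344, which is not a perfect square, so G is not contained in A_6. The transitive groups of degree 6 not contained in A_6 are: C_6 (6T1, order 6), S_3 (6T2, order 6), D_6 (6T3, order 12), C_3 x S_3 (6T5, order 18), A_4 x C_2 (6T6, order 24), S_4 (6T8, order 24), S_3 x S_3 (6T9, order 36), S_4 x C_2 (6T11, order 48), (S_3 x S_3) : C_2 (6T13, order 72), PGL(2,5) (6T14, order 120), S_6 (6T16, order 720). By Dedekind's theorem, for a prime p not dividing disc(f) the degrees of the irreducible factors of f mod p form the cycle type of an element of G. Factoring f modulo the 33 such primes p <= 151 (skipping 2, 3, 19, which divide the discriminant), each new pattern first appears at: mod 5: f = (x^3 + x + 4)(x^3 + 2x^2 + 1), pattern 3+3; mod 7: f = (x^6 + 5x^5 + 2x^4 + 4x^3 + 3x^2 + 3x + 5), pattern 6; mod 17: f = (x + 3)(x + 7)(x^2 + 7x + 14)(x^2 + 12x + 14), pattern 2+2+1+1; mod 71: f = (x^2 + 36x + 23)(x^2 + 54x + 64)(x^2 + 64x + 70), pattern 2+2+2; mod 107: f = (x + 18)(x + 30)(x + 66)(x + 94)(x^2 + 18x + 73), pattern 2+1+1+1+1. No other pattern occurs in this range, so the set of observed cycle types is {3+3, 6, 2+2+1+1, 2+2+2, 2+1+1+1+1}. The candidates containing elements of all these cycle types are A_4 x C_2 (6T6) of order 24, S_4 x C_2 (6T11) of order 48, (S_3 x S_3) : C_2 (6T13) of order 72, S_6 (6T16) of order 720; the others are excluded. The observed types are precisely the cycle types that occur in A_4 x C_2 (6T6) (apart from the identity). Each of the other remaining candidates has further cycle types, and by the Chebotarev density theorem the matching factorization patterns would occur for a proportion of primes equal to their share of the group: S_4 x C_2 (6T11) additionally contains elements of type 4+2, 4+1+1 (12 of its 48 elements, about 25% of primes); (S_3 x S_3) : C_2 (6T13) additionally contains elements of type 4+2, 3+2+1, 3+1+1+1 (34 of its 72 elements, about 47% of primes); S_6 (6T16) additionally contains elements of type 5+1, 4+2, 4+1+1, 3+2+1, 3+1+1+1 (484 of its 720 elements, about 67% of primes). None of the 33 primes tested shows any such pattern (for each of these groups the chance of that is below 10^-4), which rules them out. Hence G = A_4 x C_2 (6T6), of order 24. The Galois group A_4 x C_2 (6T6) has order 24, so the splitting field has degree 24 over Q.

24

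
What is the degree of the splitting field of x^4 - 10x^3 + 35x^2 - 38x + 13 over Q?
4

The degree of the splitting field over Q equals the order of the Galois group, so first determine the group. The polynomial is an irreducible quartic over Q and its discriminant is 57600 = 240^2, a perfect square, so the Galois group is contained in A_4. The resolvent cubic y^3 - 35*y^2 + 328*y - 924 splits completely over Q, which gives the Klein four-group V_4. The Galois group V_4 (4T2) has order 4, so the splitting field has degree 4 over Q.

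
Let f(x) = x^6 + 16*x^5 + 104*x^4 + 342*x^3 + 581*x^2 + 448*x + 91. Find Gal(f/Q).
A_4

The polynomial f is an irreducible sextic over Q, so G = Gal(f/Q) is one of the 16 transitive subgroups 6T1, ..., 6T16 of S_6. The discriminant of f is 13191900736 = 114856^2, a perfect square, so G is contained in A_6. The transitive groups of degree 6 contained in A_6 are: A_4 (6T4, order 12), S_4 (6T7, order 24), (C_3 x C_3) : C_4 (6T10, order 36), PSL(2,5) (6T12, order 60), A_6 (6T15, order 360). By Dedekind's theorem, for a prime p not dividing disc(f) the degrees of the irreducible factors of f mod p form the cycle type of an element of G. Factoring f modulo the 33 such primes p <= 149 (skipping 2, 7, which divide the discriminant), each new pattern first appears at: mod 3: f = (x^3 + 2x + 2)(x^3 + x^2 + 2), pattern 3+3; mod 13: f = (x)(x + 9)(x^2 + 11)(x^2 + 7x + 4), pattern 2+2+1+1. No other pattern occurs in this range, so the set of observed cycle types is {3+3, 2+2+1+1}. The candidates containing elements of all these cycle types are A_4 (6T4) of order 12, S_4 (6T7) of order 24, (C_3 x C_3) : C_4 (6T10) of order 36, PSL(2,5) (6T12) of order 60, A_6 (6T15) of order 360; the others are excluded. The observed types are precisely the cycle types that occur in A_4 (6T4) (apart from the identity). Each of the other remaining candidates has further cycle types, and by the Chebotarev density theorem the matching factorization patterns would occur for a proportion of primes equal to their share of the group: S_4 (6T7) additionally contains elements of type 4+2 (6 of its 24 elements, about 25% of primes); (C_3 x C_3) : C_4 (6T10) additionally contains elements of type 4+2, 3+1+1+1 (22 of its 36 elements, about 61% of primes); PSL(2,5) (6T12) additionally contains elements of type 5+1 (24 of its 60 elements, about 40% of primes); A_6 (6T15) additionally contains elements of type 5+1, 4+2, 3+1+1+1 (274 of its 360 elements, about 76% of primes). None of the 33 primes tested shows any such pattern (for each of these groups the chance of that is below 10^-4), which rules them out. Hence G = A_4 (6T4), of order 12.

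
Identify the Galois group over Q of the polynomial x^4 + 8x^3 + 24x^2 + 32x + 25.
V_4

The polynomial is an irreducible quartic over Q and its discriminant is 186624 = 432^2, a perfect square, so the Galois group is contained in A_4. The resolvent cubic y^3 - 24*y^2 + 156*y - 224 splits completely over Q, which gives the Klein four-group V_4.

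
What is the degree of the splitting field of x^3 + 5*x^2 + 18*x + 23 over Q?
6

The degree of the splitting field over Q equals the order of the Galois group, so first determine the group. The polynomial is an irreducible cubic over Q and its discriminant is -3751, which is not a perfect square. For an irreducible cubic, a non-square discriminant gives Galois group S_3. The Galois group S_3 (3T2) has order 6, so the splitting field has degree 6 over Q.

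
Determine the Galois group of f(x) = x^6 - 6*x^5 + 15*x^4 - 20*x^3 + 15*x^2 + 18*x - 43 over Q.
The polynomial f is an irreducible sextic over Q, so G = Gal(f/Q) is one of the 16 transitive subgroups 6T1, ..., 6T16 of S_6. The discriminant of f is 746496000000 = 864000^2, a perfect square, so G is contained in A_6. The transitive groups of degree 6 contained in A_6 are: A_4 (6T4, order 12), S_4 (6T7, order 24), (C_3 x C_3) : C_4 (6T10, order 36), PSL(2,5) (6T12, order 60), A_6 (6T15, order 360). By Dedekind's theorem, for a prime p not dividing disc(f) the degrees of the irreducible factors of f mod p form the cycle type of an element of G. Factoring f modulo the 6 such primes p <= 23 (skipping 2, 3, 5, which divide the discriminant), each new pattern first appears at: mod 7: f = (x + 2)(x^5 + 6x^4 + 3x^3 + 2x^2 + 4x + 3), pattern 5+1; mod 23: f = (x + 6)(x + 11)(x + 20)(x^3 + 3x^2 + 4x + 8), pattern 3+1+1+1. No other pattern occurs in this range, so the set of observed cycle types is {5+1, 3+1+1+1}. Among the candidates above, the only group containing elements of all these cycle types is A_6 (6T15) — each of A_4 (6T4), S_4 (6T7), (C_3 x C_3) : C_4 (6T10), PSL(2,5) (6T12) lacks at least one of them. Hence G = A_6 (6T15), of order 360.

A_6 (order 360)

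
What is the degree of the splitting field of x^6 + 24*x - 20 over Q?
360

The degree of the splitting field over Q equals the order of the Galois group, so first determine the group. The polynomial f is an irreducible sextic over Q, so G = Gal(f/Q) is one of the 16 transitive subgroups 6T1, ..., 6T16 of S_6. The discriminant of f is 746496000000 = 864000^2, a perfect square, so G is contained in A_6. The transitive groups of degree 6 contained in A_6 are: A_4 (6T4, order 12), S_4 (6T7, order 24), (C_3 x C_3) : C_4 (6T10, order 36), PSL(2,5) (6T12, order 60), A_6 (6T15, order 360). By Dedekind's theorem, for a prime p not dividing disc(f) the degrees of the irreducible factors of f mod p form the cycle type of an element of G. Factoring f modulo the 6 such primes p <= 23 (skipping 2, 3, 5, which divide the discriminant), each new pattern first appears at: mod 7: f = (x + 3)(x^5 + 4x^4 + 2x^3 + x^2 + 4x + 5), pattern 5+1; mod 23: f = (x + 7)(x + 12)(x + 21)(x^3 + 6x^2 + 13x + 16), pattern 3+1+1+1. No other pattern occurs in this range, so the set of observed cycle types is {5+1, 3+1+1+1}. Among the candidates above, the only group containing elements of all these cycle types is A_6 (6T15) — each of A_4 (6T4), S_4 (6T7), (C_3 x C_3) : C_4 (6T10), PSL(2,5) (6T12) lacks at least one of them. Hence G = A_6 (6T15), of order 360. The Galois group A_6 (6T15) has order 360, so the splitting field has degree 360 over Q.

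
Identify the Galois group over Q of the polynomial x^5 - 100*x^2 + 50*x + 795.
F_20

The polynomial f is an irreducible quintic over Q, so G = Gal(f/Q) is a transitive subgroup of S_5: one of C_5 (5T1, order 5), D_5 (5T2, order 10), F_20 (5T3, order 20), A_5 (5T4, order 60) or S_5 (5T5, order 120). The discriminant of f is 1109956876953125, which is not a perfect square, so G is not contained in A_5. The transitive groups of degree 5 not contained in A_5 are: F_20 (5T3, order 20), S_5 (5T5, order 120). By Dedekind's theorem, for a prime p not dividing disc(f) the degrees of the irreducible factors of f mod p form the cycle type of an element of G. Factoring f modulo the 18 such primes p <= 71 (skipping 5, 31, which divide the discriminant), each new pattern first appears at: mod 2: f = (x + 1)(x^4 + x^3 + x^2 + x + 1), pattern 4+1; mod 11: f = (x^5 + 10x^2 + 6x + 3), pattern 5; mod 19: f = (x + 9)(x^2 + 14x + 8)(x^2 + 15x + 15), pattern 2+2+1. No other pattern occurs in this range, so the set of observed cycle types is {4+1, 5, 2+2+1}. The candidates containing elements of all these cycle types are F_20 (5T3) of order 20, S_5 (5T5) of order 120; the others are excluded. The observed types are precisely the cycle types that occur in F_20 (5T3) (apart from the identity). Each of the other remaining candidates has further cycle types, and by the Chebotarev density theorem the matching factorization patterns would occur for a proportion of primes equal to their share of the group: S_5 (5T5) additionally contains elements of type 3+2, 3+1+1, 2+1+1+1 (50 of its 120 elements, about 42% of primes). None of the 18 primes tested shows any such pattern (for each of these groups the chance of that is below 10^-4), which rules them out. Hence G = F_20 (5T3), of order 20.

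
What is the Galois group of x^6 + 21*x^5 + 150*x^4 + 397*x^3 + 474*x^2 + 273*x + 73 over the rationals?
The polynomial f is an irreducible sextic over Q, so G = Gal(f/Q) is one of the 16 transitive subgroups 6T1, ..., 6T16 of S_6. The discriminant of f is -658991102865408, which is not a perfect square, so G is not contained in A_6. The transitive groups of degree 6 not contained in A_6 are: C_6 (6T1, order 6), S_3 (6T2, order 6), D_6 (6T3, order 12), C_3 x S_3 (6T5, order 18), A_4 x C_2 (6T6, order 24), S_4 (6T8, order 24), S_3 x S_3 (6T9, order 36), S_4 x C_2 (6T11, order 48), (S_3 x S_3) : C_2 (6T13, order 72), PGL(2,5) (6T14, order 120), S_6 (6T16, order 720). By Dedekind's theorem, for a prime p not dividing disc(f) the degrees of the irreducible factors of f mod p form the cycle type of an element of G. Factoring f modulo the 33 such primes p <= 149 (skipping 2, 3, which divide the discriminant), each new pattern first appears at: mod 5: f = (x^6 + x^5 + 2x^3 + 4x^2 + 3x + 3), pattern 6; mod 7: f = (x + 1)(x + 4)(x + 5)(x^3 + 4x^2 + 4x + 4), pattern 3+1+1+1; mod 17: f = (x^2 + 3x + 8)(x^2 + 5x + 14)(x^2 + 13x + 9), pattern 2+2+2; mod 19: f = (x^3 + 7x^2 + 6x + 2)(x^3 + 14x^2 + 8x + 8), pattern 3+3; mod 73: f = (x)(x + 13)(x + 15)(x + 30)(x + 49)(x + 60), pattern 1+1+1+1+1+1. No other pattern occurs in this range, so the set of observed cycle types is {6, 3+1+1+1, 2+2+2, 3+3, 1+1+1+1+1+1}. The candidates containing elements of all these cycle types are C_3 x S_3 (6T5) of order 18, S_3 x S_3 (6T9) of order 36, (S_3 x S_3) : C_2 (6T13) of order 72, S_6 (6T16) of order 720; the others are excluded. The observed types are precisely the cycle types that occur in C_3 x S_3 (6T5). Each of the other remaining candidates has further cycle types, and by the Chebotarev density theorem the matching factorization patterns would occur for a proportion of primes equal to their share of the group: S_3 x S_3 (6T9) additionally contains elements of type 2+2+1+1 (9 of its 36 elements, about 25% of primes); (S_3 x S_3) : C_2 (6T13) additionally contains elements of type 4+2, 3+2+1, 2+2+1+1, 2+1+1+1+1 (45 of its 72 elements, about 62% of primes); S_6 (6T16) additionally contains elements of type 5+1, 4+2, 4+1+1, 3+2+1, 2+2+1+1, 2+1+1+1+1 (504 of its 720 elements, about 70% of primes). None of the 33 primes tested shows any such pattern (for each of these groups the chance of that is below 10^-4), which rules them out. Hence G = C_3 x S_3 (6T5), of order 18.

6T5: C_3 x S_3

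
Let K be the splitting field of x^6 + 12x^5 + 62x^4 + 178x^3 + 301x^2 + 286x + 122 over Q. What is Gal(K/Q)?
The polynomial f is an irreducible sextic over Q, so G = Gal(f/Q) is one of the 16 transitive subgroups 6T1, ..., 6T16 of S_6. The discriminant of f is -187648, which is not a perfect square, so G is not contained in A_6. The transitive groups of degree 6 not contained in A_6 are: C_6 (6T1, order 6), S_3 (6T2, order 6), D_6 (6T3, order 12), C_3 x S_3 (6T5, order 18), A_4 x C_2 (6T6, order 24), S_4 (6T8, order 24), S_3 x S_3 (6T9, order 36), S_4 x C_2 (6T11, order 48), (S_3 x S_3) : C_2 (6T13, order 72), PGL(2,5) (6T14, order 120), S_6 (6T16, order 720). By Dedekind's theorem, for a prime p not dividing disc(f) the degrees of the irreducible factors of f mod p form the cycle type of an element of G. Factoring f modulo the 29 such primes p <= 113 (skipping 2, which divides the discriminant), each new pattern first appears at: mod 3: f = (x^6 + 2x^4 + x^3 + x^2 + x + 2), pattern 6; mod 5: f = (x + 1)(x^2 + 3)(x^3 + x^2 + 3x + 4), pattern 3+2+1; mod 7: f = (x^2 + 3x + 1)(x^4 + 2x^3 + 6x^2 + 4x + 3), pattern 4+2; mod 17: f = (x^3 + 6x^2 + 13x + 7)(x^3 + 6x^2 + 13x + 15), pattern 3+3; mod 19: f = (x^2 + x + 10)(x^2 + 14x + 12)(x^2 + 16x + 14), pattern 2+2+2; mod 37: f = (x + 23)(x + 36)(x^2 + 7x + 20)(x^2 + 20x + 34), pattern 2+2+1+1; mod 41: f = (x + 4)(x + 19)(x + 24)(x^3 + 6x^2 + 13x + 2), pattern 3+1+1+1; mod 113: f = (x + 13)(x + 23)(x + 25)(x + 81)(x^2 + 96x + 65), pattern 2+1+1+1+1. No other pattern occurs in this range, so the set of observed cycle types is {6, 3+2+1, 4+2, 3+3, 2+2+2, 2+2+1+1, 3+1+1+1, 2+1+1+1+1}. The candidates containing elements of all these cycle types are (S_3 x S_3) : C_2 (6T13) of order 72, S_6 (6T16) of order 720; the others are excluded. The observed types are precisely the cycle types that occur in (S_3 x S_3) : C_2 (6T13) (apart from the identity). Each of the other remaining candidates has further cycle types, and by the Chebotarev density theorem the matching factorization patterns would occur for a proportion of primes equal to their share of the group: S_6 (6T16) additionally contains elements of type 5+1, 4+1+1 (234 of its 720 elements, about 32% of primes). None of the 29 primes tested shows any such pattern (for each of these groups the chance of that is below 10^-4), which rules them out. Hence G = (S_3 x S_3) : C_2 (6T13), of order 72.

(S_3 x S_3) : C_2 (order 72)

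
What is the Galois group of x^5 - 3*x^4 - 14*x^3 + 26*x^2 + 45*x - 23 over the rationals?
The polynomial f is an irreducible quintic over Q, so G = Gal(f/Q) is a transitive subgroup of S_5: one of C_5 (5T1, order 5), D_5 (5T2, order 10), F_20 (5T3, order 20), A_5 (5T4, order 60) or S_5 (5T5, order 120). The discriminant of f is 15352201216 = 123904^2, a perfect square, so G is contained in A_5. The transitive groups of degree 5 contained in A_5 are: C_5 (5T1, order 5), D_5 (5T2, order 10), A_5 (5T4, order 60). By Dedekind's theorem, for a prime p not dividing disc(f) the degrees of the irreducible factors of f mod p form the cycle type of an element of G. Factoring f modulo the 14 such primes p <= 53 (skipping 2, 11, which divide the discriminant), each new pattern first appears at: mod 3: f = (x^5 + x^3 + 2x^2 + 1), pattern 5; mod 23: f = (x)(x + 2)(x + 10)(x + 14)(x + 17), pattern 1+1+1+1+1. No other pattern occurs in this range, so the set of observed cycle types is {5, 1+1+1+1+1}. The candidates containing elements of all these cycle types are C_5 (5T1) of order 5, D_5 (5T2) of order 10, A_5 (5T4) of order 60; the others are excluded. The observed types are precisely the cycle types that occur in C_5 (5T1). Each of the other remaining candidates has further cycle types, and by the Chebotarev density theorem the matching factorization patterns would occur for a proportion of primes equal to their share of the group: D_5 (5T2) additionally contains elements of type 2+2+1 (5 of its 10 elements, about 50% of primes); A_5 (5T4) additionally contains elements of type 3+1+1, 2+2+1 (35 of its 60 elements, about 58% of primes). None of the 14 primes tested shows any such pattern (for each of these groups the chance of that is below 10^-4), which rules them out. Hence G = C_5 (5T1), of order 5.

5T1: C_5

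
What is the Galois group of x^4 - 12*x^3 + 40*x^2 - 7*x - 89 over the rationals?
S_4 (order 24)

The polynomial is an irreducible quartic over Q and its discriminant is -283, which is not a perfect square, so the Galois group is not contained in A_4. The resolvent cubic y^3 - 40*y^2 + 440*y - 1473 is irreducible over Q. An irreducible resolvent with non-square discriminant gives S_4.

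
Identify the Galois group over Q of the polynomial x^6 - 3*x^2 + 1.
The polynomial f is an irreducible sextic over Q, so G = Gal(f/Q) is one of the 16 transitive subgroups 6T1, ..., 6T16 of S_6. The discriminant of f is -419904, which is not a perfect square, so G is not contained in A_6. The transitive groups of degree 6 not contained in A_6 are: C_6 (6T1, order 6), S_3 (6T2, order 6), D_6 (6T3, order 12), C_3 x S_3 (6T5, order 18), A_4 x C_2 (6T6, order 24), S_4 (6T8, order 24), S_3 x S_3 (6T9, order 36), S_4 x C_2 (6T11, order 48), (S_3 x S_3) : C_2 (6T13, order 72), PGL(2,5) (6T14, order 120), S_6 (6T16, order 720). By Dedekind's theorem, for a prime p not dividing disc(f) the degrees of the irreducible factors of f mod p form the cycle type of an element of G. Factoring f modulo the 33 such primes p <= 149 (skipping 2, 3, which divide the discriminant), each new pattern first appears at: mod 5: f = (x^3 + 2x^2 + 2x + 3)(x^3 + 3x^2 + 2x + 2), pattern 3+3; mod 7: f = (x^6 + 4x^2 + 1), pattern 6; mod 17: f = (x + 8)(x + 9)(x^2 + 3)(x^2 + 10), pattern 2+2+1+1; mod 19: f = (x + 3)(x + 8)(x + 11)(x + 16)(x^2 + 16), pattern 2+1+1+1+1; mod 71: f = (x^2 + 16)(x^2 + 25)(x^2 + 30), pattern 2+2+2. No other pattern occurs in this range, so the set of observed cycle types is {3+3, 6, 2+2+1+1, 2+1+1+1+1, 2+2+2}. The candidates containing elements of all these cycle types are A_4 x C_2 (6T6) of order 24, S_4 x C_2 (6T11) of order 48, (S_3 x S_3) : C_2 (6T13) of order 72, S_6 (6T16) of order 720; the others are excluded. The observed types are precisely the cycle types that occur in A_4 x C_2 (6T6) (apart from the identity). Each of the other remaining candidates has further cycle types, and by the Chebotarev density theorem the matching factorization patterns would occur for a proportion of primes equal to their share of the group: S_4 x C_2 (6T11) additionally contains elements of type 4+2, 4+1+1 (12 of its 48 elements, about 25% of primes); (S_3 x S_3) : C_2 (6T13) additionally contains elements of type 4+2, 3+2+1, 3+1+1+1 (34 of its 72 elements, about 47% of primes); S_6 (6T16) additionally contains elements of type 5+1, 4+2, 4+1+1, 3+2+1, 3+1+1+1 (484 of its 720 elements, about 67% of primes). None of the 33 primes tested shows any such pattern (for each of these groups the chance of that is below 10^-4), which rules them out. Hence G = A_4 x C_2 (6T6), of order 24.

A_4 x C_2 (order 24)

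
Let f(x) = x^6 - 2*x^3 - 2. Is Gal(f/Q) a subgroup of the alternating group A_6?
No

The polynomial is irreducible of degree 6 over Q. Its discriminant is 5038848, which is not a perfect square. A Galois group lies in the alternating group exactly when the discriminant is a square in Q, so the Galois group (S_3 x S_3) is not contained in A_6.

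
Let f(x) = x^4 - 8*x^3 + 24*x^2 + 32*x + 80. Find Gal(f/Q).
A_4 (also written A4)

The polynomial is an irreducible quartic over Q and its discriminant is 1358954496 = 36864^2, a perfect square, so the Galois group is contained in A_4. The resolvent cubic y^3 - 24*y^2 - 576*y + 1536 is irreducible over Q. An irreducible resolvent with square discriminant gives A_4.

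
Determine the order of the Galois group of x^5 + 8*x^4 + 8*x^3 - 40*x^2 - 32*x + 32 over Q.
5

The degree of the splitting field over Q equals the order of the Galois group, so first determine the group. The polynomial f is an irreducible quintic over Q, so G = Gal(f/Q) is a transitive subgroup of S_5: one of C_5 (5T1, order 5), D_5 (5T2, order 10), F_20 (5T3, order 20), A_5 (5T4, order 60) or S_5 (5T5, order 120). The discriminant of f is 15352201216 = 123904^2, a perfect square, so G is contained in A_5. The transitive groups of degree 5 contained in A_5 are: C_5 (5T1, order 5), D_5 (5T2, order 10), A_5 (5T4, order 60). By Dedekind's theorem, for a prime p not dividing disc(f) the degrees of the irreducible factors of f mod p form the cycle type of an element of G. Factoring f modulo the 14 such primes p <= 53 (skipping 2, 11, which divide the discriminant), each new pattern first appears at: mod 3: f = (x^5 + 2x^4 + 2x^3 + 2x^2 + x + 2), pattern 5; mod 23: f = (x + 1)(x + 7)(x + 10)(x + 14)(x + 22), pattern 1+1+1+1+1. No other pattern occurs in this range, so the set of observed cycle types is {5, 1+1+1+1+1}. The candidates containing elements of all these cycle types are C_5 (5T1) of order 5, D_5 (5T2) of order 10, A_5 (5T4) of order 60; the others are excluded. The observed types are precisely the cycle types that occur in C_5 (5T1). Each of the other remaining candidates has further cycle types, and by the Chebotarev density theorem the matching factorization patterns would occur for a proportion of primes equal to their share of the group: D_5 (5T2) additionally contains elements of type 2+2+1 (5 of its 10 elements, about 50% of primes); A_5 (5T4) additionally contains elements of type 3+1+1, 2+2+1 (35 of its 60 elements, about 58% of primes). None of the 14 primes tested shows any such pattern (for each of these groups the chance of that is below 10^-4), which rules them out. Hence G = C_5 (5T1), of order 5. The Galois group C_5 (5T1) has order 5, so the splitting field has degree 5 over Q.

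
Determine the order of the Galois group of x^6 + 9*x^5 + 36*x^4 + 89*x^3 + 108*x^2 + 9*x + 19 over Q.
The degree of the splitting field over Q equals the order of the Galois group, so first determine the group. The polynomial f is an irreducible sextic over Q, so G = Gal(f/Q) is one of the 16 transitive subgroups 6T1, ..., 6T16 of S_6. The discriminant of f is -12706684710912, which is not a perfect square, so G is not contained in A_6. The transitive groups of degree 6 not contained in A_6 are: C_6 (6T1, order 6), S_3 (6T2, order 6), D_6 (6T3, order 12), C_3 x S_3 (6T5, order 18), A_4 x C_2 (6T6, order 24), S_4 (6T8, order 24), S_3 x S_3 (6T9, order 36), S_4 x C_2 (6T11, order 48), (S_3 x S_3) : C_2 (6T13, order 72), PGL(2,5) (6T14, order 120), S_6 (6T16, order 720). By Dedekind's theorem, for a prime p not dividing disc(f) the degrees of the irreducible factors of f mod p form the cycle type of an element of G. Factoring f modulo the 37 such primes p <= 167 (skipping 2, 3, which divide the discriminant), each new pattern first appears at: mod 5: f = (x^6 + 4x^5 + x^4 + 4x^3 + 3x^2 + 4x + 4), pattern 6; mod 7: f = (x^3 + 4x^2 + 3x + 2)(x^3 + 5x^2 + 6x + 6), pattern 3+3; mod 17: f = (x^2 + 6x + 4)(x^2 + 9x + 5)(x^2 + 11x + 12), pattern 2+2+2; mod 19: f = (x)(x + 1)(x + 3)(x + 10)(x + 16)(x + 17), pattern 1+1+1+1+1+1. No other pattern occurs in this range, so the set of observed cycle types is {6, 3+3, 2+2+2, 1+1+1+1+1+1}. The candidates containing elements of all these cycle types are C_6 (6T1) of order 6, D_6 (6T3) of order 12, C_3 x S_3 (6T5) of order 18, A_4 x C_2 (6T6) of order 24, S_3 x S_3 (6T9) of order 36, S_4 x C_2 (6T11) of order 48, (S_3 x S_3) : C_2 (6T13) of order 72, PGL(2,5) (6T14) of order 120, S_6 (6T16) of order 720; the others are excluded. The observed types are precisely the cycle types that occur in C_6 (6T1). Each of the other remaining candidates has further cycle types, and by the Chebotarev density theorem the matching factorization patterns would occur for a proportion of primes equal to their share of the group: D_6 (6T3) additionally contains elements of type 2+2+1+1 (3 of its 12 elements, about 25% of primes); C_3 x S_3 (6T5) additionally contains elements of type 3+1+1+1 (4 of its 18 elements, about 22% of primes); A_4 x C_2 (6T6) additionally contains elements of type 2+2+1+1, 2+1+1+1+1 (6 of its 24 elements, about 25% of primes); S_3 x S_3 (6T9) additionally contains elements of type 3+1+1+1, 2+2+1+1 (13 of its 36 elements, about 36% of primes); S_4 x C_2 (6T11) additionally contains elements of type 4+2, 4+1+1, 2+2+1+1, 2+1+1+1+1 (24 of its 48 elements, about 50% of primes); (S_3 x S_3) : C_2 (6T13) additionally contains elements of type 4+2, 3+2+1, 3+1+1+1, 2+2+1+1, 2+1+1+1+1 (49 of its 72 elements, about 68% of primes); PGL(2,5) (6T14) additionally contains elements of type 5+1, 4+1+1, 2+2+1+1 (69 of its 120 elements, about 58% of primes); S_6 (6T16) additionally contains elements of type 5+1, 4+2, 4+1+1, 3+2+1, 3+1+1+1, 2+2+1+1, 2+1+1+1+1 (544 of its 720 elements, about 76% of primes). None of the 37 primes tested shows any such pattern (for each of these groups the chance of that is below 10^-4), which rules them out. Hence G = C_6 (6T1), of order 6. The Galois group C_6 (6T1) has order 6, so the splitting field has degree 6 over Q.

6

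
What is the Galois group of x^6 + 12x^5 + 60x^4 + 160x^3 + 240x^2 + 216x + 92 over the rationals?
The polynomial f is an irreducible sextic over Q, so G = Gal(f/Q) is one of the 16 transitive subgroups 6T1, ..., 6T16 of S_6. The discriminant of f is 746496000000 = 864000^2, a perfect square, so G is contained in A_6. The transitive groups of degree 6 contained in A_6 are: A_4 (6T4, order 12), S_4 (6T7, order 24), (C_3 x C_3) : C_4 (6T10, order 36), PSL(2,5) (6T12, order 60), A_6 (6T15, order 360). By Dedekind's theorem, for a prime p not dividing disc(f) the degrees of the irreducible factors of f mod p form the cycle type of an element of G. Factoring f modulo the 6 such primes p <= 23 (skipping 2, 3, 5, which divide the discriminant), each new pattern first appears at: mod 7: f = (x + 5)(x^5 + 4x^3 + 2x + 3), pattern 5+1; mod 23: f = (x)(x + 9)(x + 14)(x^3 + 12x^2 + 3x + 5), pattern 3+1+1+1. No other pattern occurs in this range, so the set of observed cycle types is {5+1, 3+1+1+1}. Among the candidates above, the only group containing elements of all these cycle types is A_6 (6T15) — each of A_4 (6T4), S_4 (6T7), (C_3 x C_3) : C_4 (6T10), PSL(2,5) (6T12) lacks at least one of them. Hence G = A_6 (6T15), of order 360.

A_6 (also written A6)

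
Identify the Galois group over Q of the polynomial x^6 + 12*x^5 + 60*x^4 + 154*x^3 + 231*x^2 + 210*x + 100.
The polynomial f is an irreducible sextic over Q, so G = Gal(f/Q) is one of the 16 transitive subgroups 6T1, ..., 6T16 of S_6. The discriminant of f is -1160950579200, which is not a perfect square, so G is not contained in A_6. The transitive groups of degree 6 not contained in A_6 are: C_6 (6T1, order 6), S_3 (6T2, order 6), D_6 (6T3, order 12), C_3 x S_3 (6T5, order 18), A_4 x C_2 (6T6, order 24), S_4 (6T8, order 24), S_3 x S_3 (6T9, order 36), S_4 x C_2 (6T11, order 48), (S_3 x S_3) : C_2 (6T13, order 72), PGL(2,5) (6T14, order 120), S_6 (6T16, order 720). By Dedekind's theorem, for a prime p not dividing disc(f) the degrees of the irreducible factors of f mod p form the cycle type of an element of G. Factoring f modulo the 23 such primes p <= 101 (skipping 2, 3, 5, which divide the discriminant), each new pattern first appears at: mod 7: f = (x^3 + 6x^2 + 4x + 1)(x^3 + 6x^2 + 6x + 2), pattern 3+3; mod 11: f = (x^2 + 6x + 2)(x^2 + 8x + 3)(x^2 + 9x + 2), pattern 2+2+2; mod 61: f = (x + 8)(x + 14)(x + 16)(x + 20)(x + 37)(x + 39), pattern 1+1+1+1+1+1. No other pattern occurs in this range, so the set of observed cycle types is {3+3, 2+2+2, 1+1+1+1+1+1}. The candidates containing elements of all these cycle types are C_6 (6T1) of order 6, S_3 (6T2) of order 6, D_6 (6T3) of order 12, C_3 x S_3 (6T5) of order 18, A_4 x C_2 (6T6) of order 24, S_4 (6T8) of order 24, S_3 x S_3 (6T9) of order 36, S_4 x C_2 (6T11) of order 48, (S_3 x S_3) : C_2 (6T13) of order 72, PGL(2,5) (6T14) of order 120, S_6 (6T16) of order 720; the others are excluded. The observed types are precisely the cycle types that occur in S_3 (6T2). Each of the other remaining candidates has further cycle types, and by the Chebotarev density theorem the matching factorization patterns would occur for a proportion of primes equal to their share of the group: C_6 (6T1) additionally contains elements of type 6 (2 of its 6 elements, about 33% of primes); D_6 (6T3) additionally contains elements of type 6, 2+2+1+1 (5 of its 12 elements, about 42% of primes); C_3 x S_3 (6T5) additionally contains elements of type 6, 3+1+1+1 (10 of its 18 elements, about 56% of primes); A_4 x C_2 (6T6) additionally contains elements of type 6, 2+2+1+1, 2+1+1+1+1 (14 of its 24 elements, about 58% of primes); S_4 (6T8) additionally contains elements of type 4+1+1, 2+2+1+1 (9 of its 24 elements, about 38% of primes); S_3 x S_3 (6T9) additionally contains elements of type 6, 3+1+1+1, 2+2+1+1 (25 of its 36 elements, about 69% of primes); S_4 x C_2 (6T11) additionally contains elements of type 6, 4+2, 4+1+1, 2+2+1+1, 2+1+1+1+1 (32 of its 48 elements, about 67% of primes); (S_3 x S_3) : C_2 (6T13) additionally contains elements of type 6, 4+2, 3+2+1, 3+1+1+1, 2+2+1+1, 2+1+1+1+1 (61 of its 72 elements, about 85% of primes); PGL(2,5) (6T14) additionally contains elements of type 6, 5+1, 4+1+1, 2+2+1+1 (89 of its 120 elements, about 74% of primes); S_6 (6T16) additionally contains elements of type 6, 5+1, 4+2, 4+1+1, 3+2+1, 3+1+1+1, 2+2+1+1, 2+1+1+1+1 (664 of its 720 elements, about 92% of primes). None of the 23 primes tested shows any such pattern (for each of these groups the chance of that is below 10^-4), which rules them out. Hence G = S_3 (6T2), of order 6.

S_3 (order 6)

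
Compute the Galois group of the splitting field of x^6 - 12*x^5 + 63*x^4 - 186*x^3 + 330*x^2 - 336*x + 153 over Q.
The polynomial f is an irreducible sextic over Q, so G = Gal(f/Q) is one of the 16 transitive subgroups 6T1, ..., 6T16 of S_6. The discriminant of f is -16003008, which is not a perfect square, so G is not contained in A_6. The transitive groups of degree 6 not contained in A_6 are: C_6 (6T1, order 6), S_3 (6T2, order 6), D_6 (6T3, order 12), C_3 x S_3 (6T5, order 18), A_4 x C_2 (6T6, order 24), S_4 (6T8, order 24), S_3 x S_3 (6T9, order 36), S_4 x C_2 (6T11, order 48), (S_3 x S_3) : C_2 (6T13, order 72), PGL(2,5) (6T14, order 120), S_6 (6T16, order 720). By Dedekind's theorem, for a prime p not dividing disc(f) the degrees of the irreducible factors of f mod p form the cycle type of an element of G. Factoring f modulo the 21 such primes p <= 89 (skipping 2, 3, 7, which divide the discriminant), each new pattern first appears at: mod 5: f = (x^6 + 3x^5 + 3x^4 + 4x^3 + 4x + 3), pattern 6; mod 11: f = (x + 7)(x^5 + 3x^4 + 9x^3 + 4x^2 + 5x + 3), pattern 5+1; mod 13: f = (x + 3)(x + 12)(x^4 + 12x^3 + 3x^2 + 1), pattern 4+1+1; mod 23: f = (x + 1)(x + 5)(x^2 + x + 19)(x^2 + 4x + 5), pattern 2+2+1+1; mod 43: f = (x^3 + 13x^2 + x + 3)(x^3 + 18x^2 + 8), pattern 3+3; mod 61: f = (x^2 + 28x + 34)(x^2 + 39x + 52)(x^2 + 43x + 30), pattern 2+2+2. No other pattern occurs in this range, so the set of observed cycle types is {6, 5+1, 4+1+1, 2+2+1+1, 3+3, 2+2+2}. The candidates containing elements of all these cycle types are PGL(2,5) (6T14) of order 120, S_6 (6T16) of order 720; the others are excluded. The observed types are precisely the cycle types that occur in PGL(2,5) (6T14) (apart from the identity). Each of the other remaining candidates has further cycle types, and by the Chebotarev density theorem the matching factorization patterns would occur for a proportion of primes equal to their share of the group: S_6 (6T16) additionally contains elements of type 4+2, 3+2+1, 3+1+1+1, 2+1+1+1+1 (265 of its 720 elements, about 37% of primes). None of the 21 primes tested shows any such pattern (for each of these groups the chance of that is below 10^-4), which rules them out. Hence G = PGL(2,5) (6T14), of order 120.

PGL(2,5) (also written S5(6))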